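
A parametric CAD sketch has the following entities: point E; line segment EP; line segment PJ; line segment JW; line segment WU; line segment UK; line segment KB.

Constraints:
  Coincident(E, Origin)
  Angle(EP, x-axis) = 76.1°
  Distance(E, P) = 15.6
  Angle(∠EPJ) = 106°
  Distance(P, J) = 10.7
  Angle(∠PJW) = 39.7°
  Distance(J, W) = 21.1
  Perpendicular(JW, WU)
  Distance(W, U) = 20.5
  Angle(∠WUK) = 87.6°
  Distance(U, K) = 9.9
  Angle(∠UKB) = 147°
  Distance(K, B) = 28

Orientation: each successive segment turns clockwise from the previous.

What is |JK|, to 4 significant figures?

23.00

JW ⟂ WU, so WU runs at 131.8°; with |WU| = 20.5, U = (-14.95, 16.75). ∠WUK = 87.6° gives UK at 39.40° from the x-axis; with |UK| = 9.9, K = (-7.303, 23.04). Then |JK| = |K − J| = 23.00.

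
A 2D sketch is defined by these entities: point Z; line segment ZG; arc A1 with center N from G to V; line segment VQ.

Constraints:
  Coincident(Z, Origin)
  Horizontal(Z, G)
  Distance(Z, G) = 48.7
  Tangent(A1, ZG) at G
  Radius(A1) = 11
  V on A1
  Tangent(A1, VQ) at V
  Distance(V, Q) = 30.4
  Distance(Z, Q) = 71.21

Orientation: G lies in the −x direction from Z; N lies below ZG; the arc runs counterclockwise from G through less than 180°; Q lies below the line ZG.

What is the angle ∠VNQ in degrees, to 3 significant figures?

70.1°

Checks: |NV| = 11.00 ✓; ∠(NV, VQ) = 90.00° ✓; |VQ| = 30.40 ✓; |ZQ| = 71.21 ✓.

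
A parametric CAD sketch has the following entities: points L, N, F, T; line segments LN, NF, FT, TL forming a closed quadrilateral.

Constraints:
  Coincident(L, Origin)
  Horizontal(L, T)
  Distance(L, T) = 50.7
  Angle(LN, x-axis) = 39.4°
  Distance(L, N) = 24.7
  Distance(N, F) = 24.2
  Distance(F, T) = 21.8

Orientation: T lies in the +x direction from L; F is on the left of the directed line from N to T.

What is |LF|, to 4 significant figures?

47.42

L is at the origin; LT is horizontal with |LT| = 50.7 and T in +x, so T = (50.7, 0). LN runs at 39.4° with |LN| = 24.7, so N = (19.09, 15.68). F is determined by |NF| = 24.2 and |FT| = 21.8 together: it lies at the intersection of circle(N, 24.2) and circle(T, 21.8). With |NT| = 35.29, the foot of the radical line on NT is 19.21 from N and the perpendicular offset is √(24.2² − 19.21²) = 14.72. Taking the left-of-NT solution: F = (42.83, 20.33).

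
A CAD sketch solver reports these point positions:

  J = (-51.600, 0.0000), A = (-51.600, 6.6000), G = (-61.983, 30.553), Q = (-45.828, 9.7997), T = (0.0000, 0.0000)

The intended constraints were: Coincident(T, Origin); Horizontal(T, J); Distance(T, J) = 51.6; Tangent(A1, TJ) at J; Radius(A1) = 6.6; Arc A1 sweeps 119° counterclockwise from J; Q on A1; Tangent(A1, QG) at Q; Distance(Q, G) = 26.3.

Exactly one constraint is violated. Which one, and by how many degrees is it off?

Tangent(A1, QG) at Q — off by 8.90°.

T = (0.00, 0.00) ✓; T.y = 0.00, J.y = 0.00 ✓; |TJ| = 51.60 ✓; ∠(AJ, JT) = 90.00° ✓; |AJ| = 6.600 ✓; bearing(A→Q) − bearing(A→J) = 119.0° ✓; |AQ| = 6.600 ✓; ∠(AQ, QG) = 81.10° ✗; |QG| = 26.30 ✓.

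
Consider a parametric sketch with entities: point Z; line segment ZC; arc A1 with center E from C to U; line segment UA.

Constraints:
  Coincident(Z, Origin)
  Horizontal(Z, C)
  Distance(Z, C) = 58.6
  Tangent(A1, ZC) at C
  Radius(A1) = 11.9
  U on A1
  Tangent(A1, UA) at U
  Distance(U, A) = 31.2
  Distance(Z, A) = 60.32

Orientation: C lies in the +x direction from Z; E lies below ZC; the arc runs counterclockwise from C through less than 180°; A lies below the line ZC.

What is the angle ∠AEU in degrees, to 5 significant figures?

69.123°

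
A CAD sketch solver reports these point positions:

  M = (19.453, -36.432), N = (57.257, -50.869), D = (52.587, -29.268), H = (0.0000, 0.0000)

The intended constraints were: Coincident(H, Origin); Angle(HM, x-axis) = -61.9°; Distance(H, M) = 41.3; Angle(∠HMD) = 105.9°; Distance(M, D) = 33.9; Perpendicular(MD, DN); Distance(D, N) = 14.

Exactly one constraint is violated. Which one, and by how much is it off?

Distance(D, N) = 14 — off by 8.10.

H = (0.00, 0.00) ✓; HM at -61.90° ✓; |HM| = 41.30 ✓; ∠HMD = 105.9° ✓; |MD| = 33.90 ✓; ∠(MD, DN) = 90.00° ✓; |DN| = 22.10 ✗.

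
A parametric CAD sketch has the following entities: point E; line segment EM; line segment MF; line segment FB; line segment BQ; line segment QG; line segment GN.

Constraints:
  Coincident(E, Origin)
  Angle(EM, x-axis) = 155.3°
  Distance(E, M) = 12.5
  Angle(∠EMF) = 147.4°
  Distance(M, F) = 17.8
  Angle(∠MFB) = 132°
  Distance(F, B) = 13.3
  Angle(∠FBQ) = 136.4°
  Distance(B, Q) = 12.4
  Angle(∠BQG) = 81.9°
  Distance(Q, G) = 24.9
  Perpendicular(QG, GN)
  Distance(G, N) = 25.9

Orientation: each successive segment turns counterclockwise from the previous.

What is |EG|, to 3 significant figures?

16.8

E is at the origin; EM runs at 155.3° with length 12.5, so M = (-11.4, 5.22). ∠EMF = 147.4° gives MF at -172° from the x-axis; with |MF| = 17.8, F = (-29.0, 2.78). ∠MFB = 132.0° gives FB at -124° from the x-axis; with |FB| = 13.3, B = (-36.4, -8.24). ∠FBQ = 136.4° gives BQ at -80.5° from the x-axis; with |BQ| = 12.4, Q = (-34.4, -20.5). ∠BQG = 81.9° gives QG at 17.6° from the x-axis; with |QG| = 24.9, G = (-10.7, -12.9). Then |EG| = |G − E| = 16.8.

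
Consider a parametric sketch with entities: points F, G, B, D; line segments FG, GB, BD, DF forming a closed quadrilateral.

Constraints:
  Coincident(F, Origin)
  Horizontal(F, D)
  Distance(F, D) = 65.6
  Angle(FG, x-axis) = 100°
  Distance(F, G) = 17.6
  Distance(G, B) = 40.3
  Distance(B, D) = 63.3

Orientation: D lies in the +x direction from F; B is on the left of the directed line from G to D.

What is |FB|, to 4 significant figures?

53.05

F is at the origin; F and D share the same y with |FD| = 65.6 and D in +x, so D = (65.6, 0). FG runs at 100.0° with |FG| = 17.6, so G = (-3.056, 17.33). B is determined by |GB| = 40.3 and |BD| = 63.3 together: it lies at the intersection of circle(G, 40.3) and circle(D, 63.3). With |GD| = 70.81, the foot of the radical line on GD is 18.58 from G and the perpendicular offset is √(40.3² − 18.58²) = 35.76. Taking the left-of-GD solution: B = (23.71, 47.46).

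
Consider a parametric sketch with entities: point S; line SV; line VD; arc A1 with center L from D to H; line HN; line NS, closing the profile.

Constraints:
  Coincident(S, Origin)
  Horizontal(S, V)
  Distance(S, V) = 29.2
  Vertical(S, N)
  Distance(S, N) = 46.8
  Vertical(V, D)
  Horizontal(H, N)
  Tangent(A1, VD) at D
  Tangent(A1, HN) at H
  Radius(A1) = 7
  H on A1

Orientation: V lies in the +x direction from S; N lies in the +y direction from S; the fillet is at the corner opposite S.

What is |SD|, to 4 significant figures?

49.36

S is at the origin; S and V share the same y with |SV| = 29.2 and V on the +x side, so V = (29.20, 0.000). SN is vertical with |SN| = 46.8 and N on the +y side, so N = (0.000, 46.80). The virtual corner opposite S is at (29.20, 46.80). Tangency of A1 to VD means the radius LD is perpendicular to VD and the tangent condition forces LH to be normal to HN, with radius 7.0, so the center L sits 7.0 in from both sides at L = (22.20, 39.80). That places the tangent points at D = (29.20, 39.80) on VD and H = (22.20, 46.80) on HN. Then |SD| = |D − S| = 49.36.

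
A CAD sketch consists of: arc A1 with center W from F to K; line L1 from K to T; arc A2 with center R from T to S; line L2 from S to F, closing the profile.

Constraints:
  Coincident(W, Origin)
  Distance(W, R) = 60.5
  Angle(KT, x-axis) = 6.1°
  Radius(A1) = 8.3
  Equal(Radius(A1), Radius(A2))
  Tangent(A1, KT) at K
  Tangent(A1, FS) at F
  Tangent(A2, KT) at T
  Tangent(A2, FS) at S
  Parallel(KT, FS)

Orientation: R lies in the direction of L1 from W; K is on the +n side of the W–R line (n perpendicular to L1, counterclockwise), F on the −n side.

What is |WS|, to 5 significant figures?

61.067

The slot axis is L1's direction at 6.1°, so u = (cos 6.1°, sin 6.1°) = (0.99434, 0.10626) and n = (−sin 6.1°, cos 6.1°) = (-0.10626, 0.99434). W is at the origin and R lies 60.5 along u from W, so R = 60.5·u = (60.157, 6.4290). Tangency of A1 to both parallel lines with radius 8.3 puts K and F at W ± 8.3·n: K = (-0.88199, 8.2530), F = (0.88199, -8.2530). Equal radii place T and S the same way about R: T = R + 8.3·n = (59.275, 14.682), S = R − 8.3·n = (61.039, -1.8240). Then |WS| = |S − W| = 61.067.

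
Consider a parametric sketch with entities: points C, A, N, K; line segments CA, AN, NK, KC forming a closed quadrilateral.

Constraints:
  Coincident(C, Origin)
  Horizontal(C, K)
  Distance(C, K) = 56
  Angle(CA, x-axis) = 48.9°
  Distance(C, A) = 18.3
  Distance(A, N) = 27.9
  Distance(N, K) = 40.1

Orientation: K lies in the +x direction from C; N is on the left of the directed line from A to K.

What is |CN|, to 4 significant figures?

46.13

Checks: |AN| = 27.90 ✓; |NK| = 40.10 ✓.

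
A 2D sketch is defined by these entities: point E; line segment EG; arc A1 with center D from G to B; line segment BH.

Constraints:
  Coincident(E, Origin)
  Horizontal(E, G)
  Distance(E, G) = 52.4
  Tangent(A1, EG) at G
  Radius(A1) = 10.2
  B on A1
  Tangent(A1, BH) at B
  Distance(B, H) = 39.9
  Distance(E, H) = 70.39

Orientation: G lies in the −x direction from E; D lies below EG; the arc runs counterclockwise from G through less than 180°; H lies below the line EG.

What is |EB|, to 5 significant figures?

63.478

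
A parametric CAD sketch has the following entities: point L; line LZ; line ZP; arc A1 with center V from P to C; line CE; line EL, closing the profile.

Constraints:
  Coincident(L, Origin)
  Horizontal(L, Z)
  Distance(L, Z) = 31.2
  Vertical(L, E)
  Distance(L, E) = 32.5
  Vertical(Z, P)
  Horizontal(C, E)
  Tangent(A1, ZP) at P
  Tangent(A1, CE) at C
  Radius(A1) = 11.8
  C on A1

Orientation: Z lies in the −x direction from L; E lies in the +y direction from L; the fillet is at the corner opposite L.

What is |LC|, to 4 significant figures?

37.85

L is at the origin; LZ is horizontal with |LZ| = 31.2 and Z on the −x side, so Z = (-31.20, 0.000). L and E share the same x with |LE| = 32.5 and E on the +y side, so E = (0.000, 32.50). The virtual corner opposite L is at (-31.20, 32.50). A1 meets ZP tangentially, so VP is at right angles to ZP and since A1 is tangent to CE there, VC ⟂ CE, with radius 11.8, so the center V sits 11.8 in from both sides at V = (-19.40, 20.70). That places the tangent points at P = (-31.20, 20.70) on ZP and C = (-19.40, 32.50) on CE. Then |LC| = |C − L| = 37.85.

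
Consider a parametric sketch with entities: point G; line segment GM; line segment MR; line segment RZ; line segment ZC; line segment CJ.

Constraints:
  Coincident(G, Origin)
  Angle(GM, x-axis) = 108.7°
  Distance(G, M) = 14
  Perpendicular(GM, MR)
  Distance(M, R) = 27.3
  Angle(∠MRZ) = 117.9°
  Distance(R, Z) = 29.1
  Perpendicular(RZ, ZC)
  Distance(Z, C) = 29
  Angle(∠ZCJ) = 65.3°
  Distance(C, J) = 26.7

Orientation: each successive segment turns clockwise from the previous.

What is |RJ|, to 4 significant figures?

18.49

G is at the origin; GM runs at 108.7° with length 14.0, so M = (-4.489, 13.26). The perpendicularity gives MR at right angles to GM, so MR runs at 18.70°; with |MR| = 27.3, R = (21.37, 22.01). ∠MRZ = 117.9° gives RZ at -43.40° from the x-axis; with |RZ| = 29.1, Z = (42.51, 2.019). RZ is perpendicular to ZC, so ZC runs at -133.4°; with |ZC| = 29.0, C = (22.59, -19.05). ∠ZCJ = 65.3° gives CJ at 111.9° from the x-axis; with |CJ| = 26.7, J = (12.63, 5.722). Then |RJ| = |J − R| = 18.49.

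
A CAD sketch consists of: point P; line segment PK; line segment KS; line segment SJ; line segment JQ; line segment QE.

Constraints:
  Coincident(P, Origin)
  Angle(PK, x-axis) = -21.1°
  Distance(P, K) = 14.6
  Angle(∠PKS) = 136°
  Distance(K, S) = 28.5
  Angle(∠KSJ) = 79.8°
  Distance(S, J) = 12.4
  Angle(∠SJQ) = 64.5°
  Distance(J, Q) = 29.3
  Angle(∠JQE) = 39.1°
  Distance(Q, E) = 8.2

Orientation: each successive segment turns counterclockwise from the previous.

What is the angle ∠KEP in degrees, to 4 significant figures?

9.510°

∠SJQ = 64.5° gives JQ at -121.4° from the x-axis; with |JQ| = 29.3, Q = (17.84, -8.787). ∠JQE = 39.1° gives QE at 19.50° from the x-axis; with |QE| = 8.2, E = (25.57, -6.050). Then cos ∠KEP = EK·EP / (|EK||EP|), giving 9.510°.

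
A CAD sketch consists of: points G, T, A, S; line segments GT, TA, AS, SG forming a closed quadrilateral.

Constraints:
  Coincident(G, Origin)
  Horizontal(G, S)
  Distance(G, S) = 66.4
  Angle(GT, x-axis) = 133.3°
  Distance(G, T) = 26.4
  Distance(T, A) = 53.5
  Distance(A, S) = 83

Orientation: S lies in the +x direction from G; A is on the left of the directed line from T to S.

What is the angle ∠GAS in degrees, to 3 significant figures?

51.7°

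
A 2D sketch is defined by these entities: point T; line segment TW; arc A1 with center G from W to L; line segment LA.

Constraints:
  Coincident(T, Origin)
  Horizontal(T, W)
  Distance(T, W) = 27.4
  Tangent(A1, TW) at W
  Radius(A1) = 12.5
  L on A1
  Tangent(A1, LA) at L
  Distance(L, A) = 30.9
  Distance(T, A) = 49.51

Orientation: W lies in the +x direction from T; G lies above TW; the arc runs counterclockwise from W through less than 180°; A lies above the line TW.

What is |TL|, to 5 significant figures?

42.494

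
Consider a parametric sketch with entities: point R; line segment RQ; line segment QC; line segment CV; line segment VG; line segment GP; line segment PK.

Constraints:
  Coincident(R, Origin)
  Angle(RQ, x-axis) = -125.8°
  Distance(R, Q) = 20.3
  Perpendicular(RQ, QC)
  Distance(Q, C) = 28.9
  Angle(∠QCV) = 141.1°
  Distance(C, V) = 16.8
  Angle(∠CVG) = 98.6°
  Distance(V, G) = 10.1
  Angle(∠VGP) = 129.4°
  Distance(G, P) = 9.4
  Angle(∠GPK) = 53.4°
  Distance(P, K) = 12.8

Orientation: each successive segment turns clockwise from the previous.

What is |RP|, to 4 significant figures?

27.60

R is at the origin; RQ runs at -125.8° with length 20.3, so Q = (-11.87, -16.46). RQ ⟂ QC, so QC runs at 144.2°; with |QC| = 28.9, C = (-35.31, 0.4407). ∠QCV = 141.1° gives CV at 105.3° from the x-axis; with |CV| = 16.8, V = (-39.75, 16.65). ∠CVG = 98.6° gives VG at 23.90° from the x-axis; with |VG| = 10.1, G = (-30.51, 20.74). ∠VGP = 129.4° gives GP at -26.70° from the x-axis; with |GP| = 9.4, P = (-22.12, 16.51). Then |RP| = |P − R| = 27.60.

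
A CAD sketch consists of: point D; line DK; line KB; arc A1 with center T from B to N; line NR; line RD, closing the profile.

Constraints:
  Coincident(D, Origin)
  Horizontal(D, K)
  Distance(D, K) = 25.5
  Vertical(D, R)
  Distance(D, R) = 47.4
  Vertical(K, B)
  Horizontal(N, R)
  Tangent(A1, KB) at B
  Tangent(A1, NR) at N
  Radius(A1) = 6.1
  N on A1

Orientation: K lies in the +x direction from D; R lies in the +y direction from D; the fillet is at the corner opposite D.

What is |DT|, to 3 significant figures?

45.6

D is at the origin; D and K share the same y with |DK| = 25.5 and K on the +x side, so K = (25.5, 0.00). DR is vertical with |DR| = 47.4 and R on the +y side, so R = (0.00, 47.4). The virtual corner opposite D is at (25.5, 47.4). The tangent condition forces TB to be normal to KB and since A1 is tangent to NR there, TN ⟂ NR, with radius 6.1, so the center T sits 6.1 in from both sides at T = (19.4, 41.3). Then |DT| = |T − D| = 45.6.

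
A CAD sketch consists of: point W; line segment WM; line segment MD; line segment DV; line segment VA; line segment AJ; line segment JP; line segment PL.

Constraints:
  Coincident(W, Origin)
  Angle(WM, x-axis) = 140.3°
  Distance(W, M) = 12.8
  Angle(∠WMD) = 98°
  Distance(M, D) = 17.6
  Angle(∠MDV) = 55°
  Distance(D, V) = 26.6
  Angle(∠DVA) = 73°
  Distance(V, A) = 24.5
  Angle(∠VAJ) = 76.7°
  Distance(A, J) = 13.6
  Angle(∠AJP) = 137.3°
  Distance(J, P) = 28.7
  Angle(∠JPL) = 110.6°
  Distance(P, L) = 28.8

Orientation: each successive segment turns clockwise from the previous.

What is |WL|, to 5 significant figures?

37.061

W is at the origin; WM runs at 140.3° with length 12.8, so M = (-9.8483, 8.1762). ∠WMD = 98.0° gives MD at 58.300° from the x-axis; with |MD| = 17.6, D = (-0.60001, 23.151). ∠MDV = 55.0° gives DV at -66.700° from the x-axis; with |DV| = 26.6, V = (9.9215, -1.2802). ∠DVA = 73.0° gives VA at -173.70° from the x-axis; with |VA| = 24.5, A = (-14.431, -3.9687). ∠VAJ = 76.7° gives AJ at 83.000° from the x-axis; with |AJ| = 13.6, J = (-12.773, 9.5300). ∠AJP = 137.3° gives JP at 40.300° from the x-axis; with |JP| = 28.7, P = (9.1155, 28.093). ∠JPL = 110.6° gives PL at -29.100° from the x-axis; with |PL| = 28.8, L = (34.280, 14.086). Then |WL| = |L − W| = 37.061.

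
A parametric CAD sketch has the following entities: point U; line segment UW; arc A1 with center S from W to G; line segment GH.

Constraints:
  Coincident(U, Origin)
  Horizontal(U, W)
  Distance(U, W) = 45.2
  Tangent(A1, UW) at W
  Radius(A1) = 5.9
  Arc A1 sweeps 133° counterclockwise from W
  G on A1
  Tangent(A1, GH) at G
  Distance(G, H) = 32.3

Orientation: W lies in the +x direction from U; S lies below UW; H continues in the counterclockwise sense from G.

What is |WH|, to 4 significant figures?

37.94

U is at the origin; UW is horizontal with |UW| = 45.2 and W on the +x side, so W = (45.20, 0.000). The tangent condition forces SW to be normal to UW, so S = W + (0, -5.9) = (45.20, -5.900). On A1, W sits at bearing 90° from S; a 133° counterclockwise sweep puts G at bearing 223°, so G = S + 5.9·(cos 223°, sin 223°) = (40.89, -9.924). Since A1 is tangent to GH there, SG ⟂ GH, so GH runs along (−sin 223°, cos 223°); with |GH| = 32.3, H = (62.91, -33.55). Then |WH| = |H − W| = 37.94.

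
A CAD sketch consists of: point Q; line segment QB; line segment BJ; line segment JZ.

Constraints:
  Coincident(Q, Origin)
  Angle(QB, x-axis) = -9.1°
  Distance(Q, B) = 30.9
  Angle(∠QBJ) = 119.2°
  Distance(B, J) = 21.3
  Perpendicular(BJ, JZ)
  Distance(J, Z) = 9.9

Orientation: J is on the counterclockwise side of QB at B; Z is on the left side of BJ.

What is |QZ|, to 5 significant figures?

40.182

∠QBJ = 119.2°, so BJ runs at -9.1° + (180° − 119.2°) = 51.700° from the x-axis; with |BJ| = 21.3, J = B + 21.3·(cos 51.700°, sin 51.700°) = (43.712, 11.829). BJ ⟂ JZ; with |JZ| = 9.9 on the left of BJ, Z = J + 9.9·(-0.78478, 0.61978) = (35.943, 17.964). Then |QZ| = |Z − Q| = 40.182.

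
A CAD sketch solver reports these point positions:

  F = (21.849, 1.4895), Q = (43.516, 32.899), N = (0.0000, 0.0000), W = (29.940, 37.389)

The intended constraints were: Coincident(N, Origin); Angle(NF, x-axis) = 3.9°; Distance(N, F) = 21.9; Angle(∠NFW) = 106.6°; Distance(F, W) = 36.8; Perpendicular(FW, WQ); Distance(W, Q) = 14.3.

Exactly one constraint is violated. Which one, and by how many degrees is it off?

Perpendicular(FW, WQ) — off by 5.60°.

N = (0.00, 0.00) ✓; NF at 3.900° ✓; |NF| = 21.90 ✓; ∠NFW = 106.6° ✓; |FW| = 36.80 ✓; ∠(FW, WQ) = 95.60° ✗; |WQ| = 14.30 ✓.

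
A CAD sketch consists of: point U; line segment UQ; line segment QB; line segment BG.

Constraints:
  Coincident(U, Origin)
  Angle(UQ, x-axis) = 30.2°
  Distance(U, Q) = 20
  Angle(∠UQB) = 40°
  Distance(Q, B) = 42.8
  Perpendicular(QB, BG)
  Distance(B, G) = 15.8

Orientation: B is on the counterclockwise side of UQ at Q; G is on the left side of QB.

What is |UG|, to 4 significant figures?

27.64

U is at the origin; UQ runs at 30.2° with length 20.0, so Q = 20.0·(cos 30.2°, sin 30.2°) = (17.29, 10.06). ∠UQB = 40.0°, so QB runs at 30.2° + (180° − 40.0°) = 170.2° from the x-axis; with |QB| = 42.8, B = Q + 42.8·(cos 170.2°, sin 170.2°) = (-24.89, 17.35). The perpendicularity gives BG at right angles to QB; with |BG| = 15.8 on the left of QB, G = B + 15.8·(-0.1702, -0.9854) = (-27.58, 1.776). Then |UG| = |G − U| = 27.64.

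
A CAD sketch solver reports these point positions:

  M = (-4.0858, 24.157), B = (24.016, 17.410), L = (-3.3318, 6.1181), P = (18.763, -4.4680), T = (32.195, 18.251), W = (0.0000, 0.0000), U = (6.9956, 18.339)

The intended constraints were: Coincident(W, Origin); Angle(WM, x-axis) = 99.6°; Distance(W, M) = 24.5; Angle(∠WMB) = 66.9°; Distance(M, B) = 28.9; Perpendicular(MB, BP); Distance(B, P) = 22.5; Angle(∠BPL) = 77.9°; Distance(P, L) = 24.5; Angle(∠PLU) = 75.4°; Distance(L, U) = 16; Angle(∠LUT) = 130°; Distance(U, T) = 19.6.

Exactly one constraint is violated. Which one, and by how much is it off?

Distance(U, T) = 19.6 — off by 5.60.

W = (0.00, 0.00) ✓; WM at 99.60° ✓; |WM| = 24.50 ✓; ∠WMB = 66.90° ✓; |MB| = 28.90 ✓; ∠(MB, BP) = 90.00° ✓; |BP| = 22.50 ✓; ∠BPL = 77.90° ✓; |PL| = 24.50 ✓; ∠PLU = 75.40° ✓; |LU| = 16.00 ✓; ∠LUT = 130.0° ✓; |UT| = 25.20 ✗.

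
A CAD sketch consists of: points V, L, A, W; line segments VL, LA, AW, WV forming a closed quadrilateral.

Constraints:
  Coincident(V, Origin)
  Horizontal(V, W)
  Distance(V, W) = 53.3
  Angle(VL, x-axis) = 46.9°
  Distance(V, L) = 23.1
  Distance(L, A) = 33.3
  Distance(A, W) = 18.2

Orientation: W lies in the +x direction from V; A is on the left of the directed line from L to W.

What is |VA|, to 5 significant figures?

52.168

Checks: VL at 46.90° ✓; |LA| = 33.30 ✓; |AW| = 18.20 ✓.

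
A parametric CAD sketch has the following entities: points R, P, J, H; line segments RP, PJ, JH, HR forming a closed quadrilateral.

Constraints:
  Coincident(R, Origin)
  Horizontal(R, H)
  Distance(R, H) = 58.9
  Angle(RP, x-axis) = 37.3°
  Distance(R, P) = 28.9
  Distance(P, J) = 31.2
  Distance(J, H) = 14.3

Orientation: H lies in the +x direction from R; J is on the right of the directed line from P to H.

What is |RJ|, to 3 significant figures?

45.5

Checks: |PJ| = 31.20 ✓; |JH| = 14.30 ✓.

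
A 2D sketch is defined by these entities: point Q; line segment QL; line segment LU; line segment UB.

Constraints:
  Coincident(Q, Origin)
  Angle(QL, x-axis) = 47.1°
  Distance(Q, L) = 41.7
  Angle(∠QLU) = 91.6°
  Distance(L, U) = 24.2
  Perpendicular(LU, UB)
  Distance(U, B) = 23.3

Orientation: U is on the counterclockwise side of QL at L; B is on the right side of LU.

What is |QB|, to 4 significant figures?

69.76

∠QLU = 91.6°, so LU runs at 47.1° + (180° − 91.6°) = 135.5° from the x-axis; with |LU| = 24.2, U = L + 24.2·(cos 135.5°, sin 135.5°) = (11.13, 47.51). The perpendicularity gives UB at right angles to LU; with |UB| = 23.3 on the right of LU, B = U + 23.3·(0.7009, 0.7133) = (27.46, 64.13). Then |QB| = |B − Q| = 69.76.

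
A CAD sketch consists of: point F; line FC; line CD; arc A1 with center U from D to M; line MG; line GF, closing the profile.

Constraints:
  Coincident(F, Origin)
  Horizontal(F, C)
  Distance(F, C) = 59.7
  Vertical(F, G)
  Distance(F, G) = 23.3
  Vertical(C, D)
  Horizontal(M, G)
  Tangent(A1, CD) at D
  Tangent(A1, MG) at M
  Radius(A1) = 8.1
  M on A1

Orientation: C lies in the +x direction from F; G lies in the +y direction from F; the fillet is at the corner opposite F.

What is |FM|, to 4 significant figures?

56.62

F is at the origin; F and C share the same y with |FC| = 59.7 and C on the +x side, so C = (59.70, 0.000). F and G share the same x with |FG| = 23.3 and G on the +y side, so G = (0.000, 23.30). The virtual corner opposite F is at (59.70, 23.30). Since A1 is tangent to CD there, UD ⟂ CD and since A1 is tangent to MG there, UM ⟂ MG, with radius 8.1, so the center U sits 8.1 in from both sides at U = (51.60, 15.20). That places the tangent points at D = (59.70, 15.20) on CD and M = (51.60, 23.30) on MG. Then |FM| = |M − F| = 56.62.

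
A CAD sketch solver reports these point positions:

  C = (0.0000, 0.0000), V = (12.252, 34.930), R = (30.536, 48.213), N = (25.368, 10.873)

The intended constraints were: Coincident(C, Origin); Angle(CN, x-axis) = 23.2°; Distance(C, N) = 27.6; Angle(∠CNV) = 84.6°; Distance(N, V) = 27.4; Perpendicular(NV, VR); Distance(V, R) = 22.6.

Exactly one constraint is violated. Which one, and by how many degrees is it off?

Perpendicular(NV, VR) — off by 7.40°.

C = (0.00, 0.00) ✓; CN at 23.20° ✓; |CN| = 27.60 ✓; ∠CNV = 84.60° ✓; |NV| = 27.40 ✓; ∠(NV, VR) = 82.60° ✗; |VR| = 22.60 ✓.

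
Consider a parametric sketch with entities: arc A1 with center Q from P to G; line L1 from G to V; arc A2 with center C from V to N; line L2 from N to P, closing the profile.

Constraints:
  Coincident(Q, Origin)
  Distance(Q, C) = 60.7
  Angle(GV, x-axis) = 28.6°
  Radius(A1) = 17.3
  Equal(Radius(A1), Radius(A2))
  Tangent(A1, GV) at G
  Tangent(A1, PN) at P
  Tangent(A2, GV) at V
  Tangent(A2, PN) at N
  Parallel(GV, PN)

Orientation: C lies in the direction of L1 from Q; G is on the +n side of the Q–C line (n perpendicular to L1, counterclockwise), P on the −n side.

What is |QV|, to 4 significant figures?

63.12

The slot axis is L1's direction at 28.6°, so u = (cos 28.6°, sin 28.6°) = (0.8780, 0.4787) and n = (−sin 28.6°, cos 28.6°) = (-0.4787, 0.8780). Q is at the origin and C lies 60.7 along u from Q, so C = 60.7·u = (53.29, 29.06). Tangency of A1 to both parallel lines with radius 17.3 puts G and P at Q ± 17.3·n: G = (-8.281, 15.19), P = (8.281, -15.19). Equal radii place V and N the same way about C: V = C + 17.3·n = (45.01, 44.25), N = C − 17.3·n = (61.57, 13.87). Then |QV| = |V − Q| = 63.12.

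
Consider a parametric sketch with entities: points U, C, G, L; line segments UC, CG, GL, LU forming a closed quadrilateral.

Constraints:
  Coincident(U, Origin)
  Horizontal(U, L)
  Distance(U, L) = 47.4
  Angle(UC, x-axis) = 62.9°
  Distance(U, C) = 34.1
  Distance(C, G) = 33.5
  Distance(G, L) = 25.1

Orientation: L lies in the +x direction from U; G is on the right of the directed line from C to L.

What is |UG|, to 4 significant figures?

22.55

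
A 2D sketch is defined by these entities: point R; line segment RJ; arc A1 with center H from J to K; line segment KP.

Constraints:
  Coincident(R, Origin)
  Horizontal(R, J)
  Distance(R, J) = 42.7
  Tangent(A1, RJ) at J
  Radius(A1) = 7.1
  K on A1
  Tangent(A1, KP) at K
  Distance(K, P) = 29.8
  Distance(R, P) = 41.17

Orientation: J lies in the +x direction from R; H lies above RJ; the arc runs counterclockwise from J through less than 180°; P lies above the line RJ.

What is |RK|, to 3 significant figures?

49.1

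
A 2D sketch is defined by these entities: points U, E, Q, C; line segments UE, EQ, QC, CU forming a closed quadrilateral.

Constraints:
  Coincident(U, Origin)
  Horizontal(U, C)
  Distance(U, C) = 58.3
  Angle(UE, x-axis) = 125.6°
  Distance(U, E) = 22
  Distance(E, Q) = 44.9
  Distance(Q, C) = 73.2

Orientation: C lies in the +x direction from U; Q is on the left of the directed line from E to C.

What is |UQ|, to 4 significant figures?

57.00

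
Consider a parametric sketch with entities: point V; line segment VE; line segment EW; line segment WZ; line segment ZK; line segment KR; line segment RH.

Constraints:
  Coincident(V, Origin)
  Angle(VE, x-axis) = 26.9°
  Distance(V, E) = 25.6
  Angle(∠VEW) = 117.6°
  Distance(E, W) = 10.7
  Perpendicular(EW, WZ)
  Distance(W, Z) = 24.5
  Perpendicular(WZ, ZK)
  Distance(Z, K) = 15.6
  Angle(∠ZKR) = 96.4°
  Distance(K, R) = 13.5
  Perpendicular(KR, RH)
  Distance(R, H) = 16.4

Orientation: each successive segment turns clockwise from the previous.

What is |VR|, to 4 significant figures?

12.82

V is at the origin; VE runs at 26.9° with length 25.6, so E = (22.83, 11.58). ∠VEW = 117.6° gives EW at -35.50° from the x-axis; with |EW| = 10.7, W = (31.54, 5.369). EW ⟂ WZ, so WZ runs at -125.5°; with |WZ| = 24.5, Z = (17.31, -14.58). WZ ⟂ ZK, so ZK runs at 144.5°; with |ZK| = 15.6, K = (4.614, -5.518). ∠ZKR = 96.4° gives KR at 60.90° from the x-axis; with |KR| = 13.5, R = (11.18, 6.278). Then |VR| = |R − V| = 12.82.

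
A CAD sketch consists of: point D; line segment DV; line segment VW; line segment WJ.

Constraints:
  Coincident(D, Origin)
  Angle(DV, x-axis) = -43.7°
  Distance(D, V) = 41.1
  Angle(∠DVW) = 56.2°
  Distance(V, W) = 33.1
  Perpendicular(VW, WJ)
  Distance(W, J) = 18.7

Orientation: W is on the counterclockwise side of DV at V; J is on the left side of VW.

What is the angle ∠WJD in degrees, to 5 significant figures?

146.48°

∠DVW = 56.2°, so VW runs at -43.7° + (180° − 56.2°) = 80.100° from the x-axis; with |VW| = 33.1, W = V + 33.1·(cos 80.100°, sin 80.100°) = (35.405, 4.2119). VW ⟂ WJ; with |WJ| = 18.7 on the left of VW, J = W + 18.7·(-0.98511, 0.17193) = (16.983, 7.4269). Then cos ∠WJD = JW·JD / (|JW||JD|), giving 146.48°.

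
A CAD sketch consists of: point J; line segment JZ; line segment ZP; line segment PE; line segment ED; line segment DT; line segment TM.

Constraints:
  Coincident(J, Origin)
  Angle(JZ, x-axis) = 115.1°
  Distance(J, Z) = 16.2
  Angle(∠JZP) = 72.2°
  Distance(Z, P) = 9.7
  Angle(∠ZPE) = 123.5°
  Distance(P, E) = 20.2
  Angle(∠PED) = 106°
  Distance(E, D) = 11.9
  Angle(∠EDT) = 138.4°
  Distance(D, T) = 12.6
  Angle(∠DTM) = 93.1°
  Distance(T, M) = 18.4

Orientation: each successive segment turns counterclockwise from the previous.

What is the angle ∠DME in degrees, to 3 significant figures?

28.5°

∠EDT = 138.4° gives DT at 35.0° from the x-axis; with |DT| = 12.6, T = (11.5, -6.00). ∠DTM = 93.1° gives TM at 122° from the x-axis; with |TM| = 18.4, M = (1.74, 9.62). Then cos ∠DME = MD·ME / (|MD||ME|), giving 28.5°.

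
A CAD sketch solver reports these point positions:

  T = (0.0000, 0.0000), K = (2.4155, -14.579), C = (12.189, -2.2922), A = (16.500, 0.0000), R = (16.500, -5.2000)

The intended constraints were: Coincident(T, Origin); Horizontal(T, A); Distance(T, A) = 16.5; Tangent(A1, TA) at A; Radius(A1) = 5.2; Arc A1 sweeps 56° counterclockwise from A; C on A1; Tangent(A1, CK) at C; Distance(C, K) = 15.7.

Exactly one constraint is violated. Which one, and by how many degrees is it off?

Tangent(A1, CK) at C — off by 4.50°.

T = (0.00, 0.00) ✓; T.y = 0.00, A.y = 0.00 ✓; |TA| = 16.50 ✓; ∠(RA, AT) = 90.00° ✓; |RA| = 5.200 ✓; bearing(R→C) − bearing(R→A) = 56.00° ✓; |RC| = 5.200 ✓; ∠(RC, CK) = 94.50° ✗; |CK| = 15.70 ✓.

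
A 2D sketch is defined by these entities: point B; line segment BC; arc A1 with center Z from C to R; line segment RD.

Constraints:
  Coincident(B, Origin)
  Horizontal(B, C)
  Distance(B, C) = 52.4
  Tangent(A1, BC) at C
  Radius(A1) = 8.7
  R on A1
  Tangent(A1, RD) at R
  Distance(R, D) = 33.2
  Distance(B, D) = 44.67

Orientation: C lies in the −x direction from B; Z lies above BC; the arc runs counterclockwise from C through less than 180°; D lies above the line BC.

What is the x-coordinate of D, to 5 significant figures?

-29.095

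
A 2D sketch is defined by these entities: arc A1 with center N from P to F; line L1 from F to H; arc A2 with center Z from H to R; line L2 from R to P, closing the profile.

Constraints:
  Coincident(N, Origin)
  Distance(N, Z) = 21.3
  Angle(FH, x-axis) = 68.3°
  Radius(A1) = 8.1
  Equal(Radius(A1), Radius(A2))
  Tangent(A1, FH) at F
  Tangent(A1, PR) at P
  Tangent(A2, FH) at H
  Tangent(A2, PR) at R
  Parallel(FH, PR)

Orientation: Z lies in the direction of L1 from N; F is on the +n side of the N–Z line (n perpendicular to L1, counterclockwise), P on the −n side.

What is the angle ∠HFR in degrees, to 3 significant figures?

37.3°

The slot axis is L1's direction at 68.3°, so u = (cos 68.3°, sin 68.3°) = (0.370, 0.929) and n = (−sin 68.3°, cos 68.3°) = (-0.929, 0.370). N is at the origin and Z lies 21.3 along u from N, so Z = 21.3·u = (7.88, 19.8). Tangency of A1 to both parallel lines with radius 8.1 puts F and P at N ± 8.1·n: F = (-7.53, 2.99), P = (7.53, -2.99). Equal radii place H and R the same way about Z: H = Z + 8.1·n = (0.350, 22.8), R = Z − 8.1·n = (15.4, 16.8). Then cos ∠HFR = FH·FR / (|FH||FR|), giving 37.3°.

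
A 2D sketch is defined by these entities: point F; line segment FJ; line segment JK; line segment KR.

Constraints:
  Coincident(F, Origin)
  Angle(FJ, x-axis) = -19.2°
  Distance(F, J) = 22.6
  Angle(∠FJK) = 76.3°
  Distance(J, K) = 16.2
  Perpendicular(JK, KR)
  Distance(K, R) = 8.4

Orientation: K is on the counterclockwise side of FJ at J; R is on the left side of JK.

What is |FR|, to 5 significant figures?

17.363

F is at the origin; FJ runs at -19.2° with length 22.6, so J = 22.6·(cos -19.2°, sin -19.2°) = (21.343, -7.4324). ∠FJK = 76.3°, so JK runs at -19.2° + (180° − 76.3°) = 84.500° from the x-axis; with |JK| = 16.2, K = J + 16.2·(cos 84.500°, sin 84.500°) = (22.896, 8.6930). The perpendicularity gives KR at right angles to JK; with |KR| = 8.4 on the left of JK, R = K + 8.4·(-0.99540, 0.095846) = (14.534, 9.4981). Then |FR| = |R − F| = 17.363.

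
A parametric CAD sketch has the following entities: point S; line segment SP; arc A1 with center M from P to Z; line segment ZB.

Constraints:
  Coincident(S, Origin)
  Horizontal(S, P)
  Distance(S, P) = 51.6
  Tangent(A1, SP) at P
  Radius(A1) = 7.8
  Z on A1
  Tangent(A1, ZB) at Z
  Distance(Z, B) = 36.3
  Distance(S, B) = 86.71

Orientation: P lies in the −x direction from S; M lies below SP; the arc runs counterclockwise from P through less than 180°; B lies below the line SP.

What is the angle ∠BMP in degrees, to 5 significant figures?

126.75°

S is at the origin; SP is horizontal with |SP| = 51.6 and P on the −x side, so P = (-51.600, 0.0000). The tangent condition forces MP to be normal to SP, so M = P + (0, -7.8) = (-51.600, -7.8000). Since MZ ⟂ ZB (tangency), |MB| = √(7.8² + 36.3²) = 37.129 regardless of where Z sits on A1. So B lies on both circle(S, 86.71) and circle(M, 37.129); the below-SP intersection is B = (-81.349, -30.015). Z is the foot of the tangent from B: Z = (-57.476, -2.6701).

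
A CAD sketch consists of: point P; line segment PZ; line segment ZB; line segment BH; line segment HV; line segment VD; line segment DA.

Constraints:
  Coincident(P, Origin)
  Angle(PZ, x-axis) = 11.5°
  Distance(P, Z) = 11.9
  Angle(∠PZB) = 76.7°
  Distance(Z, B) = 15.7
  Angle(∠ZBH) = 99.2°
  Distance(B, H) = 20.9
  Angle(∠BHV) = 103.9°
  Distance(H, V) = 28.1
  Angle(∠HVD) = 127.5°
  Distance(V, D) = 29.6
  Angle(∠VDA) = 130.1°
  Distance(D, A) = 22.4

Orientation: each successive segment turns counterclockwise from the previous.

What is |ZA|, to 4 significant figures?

37.08

P is at the origin; PZ runs at 11.5° with length 11.9, so Z = (11.66, 2.372). ∠PZB = 76.7° gives ZB at 114.8° from the x-axis; with |ZB| = 15.7, B = (5.076, 16.62). ∠ZBH = 99.2° gives BH at -164.4° from the x-axis; with |BH| = 20.9, H = (-15.05, 11.00). ∠BHV = 103.9° gives HV at -88.30° from the x-axis; with |HV| = 28.1, V = (-14.22, -17.08). ∠HVD = 127.5° gives VD at -35.80° from the x-axis; with |VD| = 29.6, D = (9.787, -34.40). ∠VDA = 130.1° gives DA at 14.10° from the x-axis; with |DA| = 22.4, A = (31.51, -28.94). Then |ZA| = |A − Z| = 37.08.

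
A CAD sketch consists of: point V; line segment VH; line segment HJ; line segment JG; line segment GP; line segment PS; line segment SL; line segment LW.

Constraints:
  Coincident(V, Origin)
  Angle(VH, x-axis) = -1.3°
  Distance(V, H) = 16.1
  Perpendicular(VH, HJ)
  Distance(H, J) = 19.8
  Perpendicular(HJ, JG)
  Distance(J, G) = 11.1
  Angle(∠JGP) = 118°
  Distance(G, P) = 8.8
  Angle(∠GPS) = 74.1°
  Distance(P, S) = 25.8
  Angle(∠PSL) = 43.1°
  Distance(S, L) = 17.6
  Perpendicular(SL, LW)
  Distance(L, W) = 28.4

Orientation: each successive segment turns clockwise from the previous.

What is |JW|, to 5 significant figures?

27.734

V is at the origin; VH runs at -1.3° with length 16.1, so H = (16.096, -0.36527). The perpendicularity gives HJ at right angles to VH, so HJ runs at -91.300°; with |HJ| = 19.8, J = (15.647, -20.160). HJ ⟂ JG, so JG runs at 178.70°; with |JG| = 11.1, G = (4.5495, -19.908). ∠JGP = 118.0° gives GP at 116.70° from the x-axis; with |GP| = 8.8, P = (0.59550, -12.047). ∠GPS = 74.1° gives PS at 10.800° from the x-axis; with |PS| = 25.8, S = (25.939, -7.2122). ∠PSL = 43.1° gives SL at -126.10° from the x-axis; with |SL| = 17.6, L = (15.569, -21.433). The perpendicularity gives LW at right angles to SL, so LW runs at 143.90°; with |LW| = 28.4, W = (-7.3783, -4.6997). Then |JW| = |W − J| = 27.734.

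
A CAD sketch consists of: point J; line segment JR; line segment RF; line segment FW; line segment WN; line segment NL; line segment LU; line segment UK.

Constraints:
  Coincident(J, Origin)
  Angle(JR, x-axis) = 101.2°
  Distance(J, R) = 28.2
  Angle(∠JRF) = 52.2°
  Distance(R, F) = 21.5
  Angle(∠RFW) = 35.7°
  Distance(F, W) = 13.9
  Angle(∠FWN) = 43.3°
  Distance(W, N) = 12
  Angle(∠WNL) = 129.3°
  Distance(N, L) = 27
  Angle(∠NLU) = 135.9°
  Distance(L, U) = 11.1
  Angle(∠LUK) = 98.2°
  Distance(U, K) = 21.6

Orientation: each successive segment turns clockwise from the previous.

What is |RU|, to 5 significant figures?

48.843

∠WNL = 129.3° gives NL at 1.7000° from the x-axis; with |NL| = 27.0, L = (34.332, 26.146). ∠NLU = 135.9° gives LU at -42.400° from the x-axis; with |LU| = 11.1, U = (42.529, 18.661). Then |RU| = |U − R| = 48.843.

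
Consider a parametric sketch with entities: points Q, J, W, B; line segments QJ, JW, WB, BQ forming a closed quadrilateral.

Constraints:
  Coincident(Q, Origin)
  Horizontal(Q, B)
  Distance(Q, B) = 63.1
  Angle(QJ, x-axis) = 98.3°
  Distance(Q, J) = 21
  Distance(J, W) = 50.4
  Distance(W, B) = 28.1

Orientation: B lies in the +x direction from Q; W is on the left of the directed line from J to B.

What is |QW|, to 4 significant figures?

52.71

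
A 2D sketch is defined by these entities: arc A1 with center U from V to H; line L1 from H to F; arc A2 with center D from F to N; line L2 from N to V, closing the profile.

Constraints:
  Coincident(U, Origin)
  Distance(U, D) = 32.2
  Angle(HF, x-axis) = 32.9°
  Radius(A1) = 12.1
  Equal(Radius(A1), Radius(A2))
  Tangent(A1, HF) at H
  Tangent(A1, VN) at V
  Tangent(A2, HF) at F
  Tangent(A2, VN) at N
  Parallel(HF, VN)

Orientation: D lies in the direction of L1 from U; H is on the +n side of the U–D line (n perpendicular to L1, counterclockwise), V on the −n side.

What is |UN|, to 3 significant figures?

34.4

The slot axis is L1's direction at 32.9°, so u = (cos 32.9°, sin 32.9°) = (0.840, 0.543) and n = (−sin 32.9°, cos 32.9°) = (-0.543, 0.840). U is at the origin and D lies 32.2 along u from U, so D = 32.2·u = (27.0, 17.5). Tangency of A1 to both parallel lines with radius 12.1 puts H and V at U ± 12.1·n: H = (-6.57, 10.2), V = (6.57, -10.2). Equal radii place F and N the same way about D: F = D + 12.1·n = (20.5, 27.6), N = D − 12.1·n = (33.6, 7.33). Then |UN| = |N − U| = 34.4.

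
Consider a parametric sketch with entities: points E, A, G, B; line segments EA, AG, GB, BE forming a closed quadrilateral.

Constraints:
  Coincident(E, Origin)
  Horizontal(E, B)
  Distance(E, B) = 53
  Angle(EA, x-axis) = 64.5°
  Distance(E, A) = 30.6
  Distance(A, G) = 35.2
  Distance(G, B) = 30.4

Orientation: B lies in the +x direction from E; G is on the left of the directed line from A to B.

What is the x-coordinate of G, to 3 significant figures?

48.3

E is at the origin; E and B share the same y with |EB| = 53.0 and B in +x, so B = (53.0, 0). EA runs at 64.5° with |EA| = 30.6, so A = (13.2, 27.6). G is determined by |AG| = 35.2 and |GB| = 30.4 together: it lies at the intersection of circle(A, 35.2) and circle(B, 30.4). With |AB| = 48.5, the foot of the radical line on AB is 27.5 from A and the perpendicular offset is √(35.2² − 27.5²) = 22.0. Taking the left-of-AB solution: G = (48.3, 30.0).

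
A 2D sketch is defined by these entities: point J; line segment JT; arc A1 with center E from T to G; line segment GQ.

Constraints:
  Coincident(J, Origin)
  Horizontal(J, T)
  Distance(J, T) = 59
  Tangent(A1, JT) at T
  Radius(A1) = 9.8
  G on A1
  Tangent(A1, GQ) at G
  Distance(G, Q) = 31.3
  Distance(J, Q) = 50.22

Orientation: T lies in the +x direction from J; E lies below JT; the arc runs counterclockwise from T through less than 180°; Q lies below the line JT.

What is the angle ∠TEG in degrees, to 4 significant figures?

65.06°

Checks: |EG| = 9.800 ✓; ∠(EG, GQ) = 90.00° ✓; |GQ| = 31.30 ✓; |JQ| = 50.22 ✓.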